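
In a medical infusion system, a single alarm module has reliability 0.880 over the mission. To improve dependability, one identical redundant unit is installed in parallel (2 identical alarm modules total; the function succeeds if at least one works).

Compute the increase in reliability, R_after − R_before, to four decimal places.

R_before = 0.880
R_after = 1 − (1 − 0.880)^2 = 0.9856
ΔR = 0.9856 − 0.880 = 0.1056

0.1056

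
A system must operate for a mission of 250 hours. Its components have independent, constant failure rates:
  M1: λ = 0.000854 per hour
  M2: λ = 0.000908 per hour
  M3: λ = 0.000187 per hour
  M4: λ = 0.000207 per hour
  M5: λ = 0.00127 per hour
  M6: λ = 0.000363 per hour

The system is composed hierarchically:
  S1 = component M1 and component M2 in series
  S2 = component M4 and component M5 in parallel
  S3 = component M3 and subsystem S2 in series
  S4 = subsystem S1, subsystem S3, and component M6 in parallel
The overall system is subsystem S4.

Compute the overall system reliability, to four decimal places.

0.9982

R(M1) = exp(−0.000854 × 250) = 0.807752
R(M2) = exp(−0.000908 × 250) = 0.796921
R(M3) = exp(−0.000187 × 250) = 0.954326
R(M4) = exp(−0.000207 × 250) = 0.949566
R(M5) = exp(−0.00127 × 250) = 0.727967
R(M6) = exp(−0.000363 × 250) = 0.913246
Series (M1 and M2): 0.807752 × 0.796921 = 0.643715
Parallel (M4 and M5): 1 − (1 − 0.949566)(1 − 0.727967) = 0.986280
Series (M3 and [0.986280]): 0.954326 × 0.986280 = 0.941233
Parallel ([0.643715], [0.941233], and M6): 1 − (1 − 0.643715)(1 − 0.941233)(1 − 0.913246) = 0.9982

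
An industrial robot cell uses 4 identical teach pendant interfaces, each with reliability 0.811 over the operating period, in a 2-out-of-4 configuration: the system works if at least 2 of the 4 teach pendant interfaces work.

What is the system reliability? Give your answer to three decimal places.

0.977

R = Σ_{i=2}^{4} C(4,i) p^i (1−p)^{4−i} with p = 0.811
C(4,2)·0.811^2·0.189^2 = 0.14097
C(4,3)·0.811^3·0.189^1 = 0.40326
C(4,4)·0.811^4·0.189^0 = 0.43260
Sum = 0.977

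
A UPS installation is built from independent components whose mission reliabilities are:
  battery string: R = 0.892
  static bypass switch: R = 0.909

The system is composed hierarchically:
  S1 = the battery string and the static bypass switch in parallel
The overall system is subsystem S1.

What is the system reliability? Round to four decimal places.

Parallel (battery string and static bypass switch): 1 − (1 − 0.892000)(1 − 0.909000) = 0.9902

0.9902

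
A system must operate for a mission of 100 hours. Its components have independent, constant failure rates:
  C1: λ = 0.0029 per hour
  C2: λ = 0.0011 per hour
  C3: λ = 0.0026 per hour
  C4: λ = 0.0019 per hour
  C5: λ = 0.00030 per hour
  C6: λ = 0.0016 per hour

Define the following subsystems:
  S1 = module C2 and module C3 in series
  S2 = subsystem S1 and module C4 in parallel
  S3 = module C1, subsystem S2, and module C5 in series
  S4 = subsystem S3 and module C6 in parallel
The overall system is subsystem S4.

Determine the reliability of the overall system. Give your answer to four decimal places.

R(C1) = exp(−0.0029 × 100) = 0.748264
R(C2) = exp(−0.0011 × 100) = 0.895834
R(C3) = exp(−0.0026 × 100) = 0.771052
R(C4) = exp(−0.0019 × 100) = 0.826959
R(C5) = exp(−0.00030 × 100) = 0.970446
R(C6) = exp(−0.0016 × 100) = 0.852144
Series (C2 and C3): 0.895834 × 0.771052 = 0.690735
Parallel ([0.690735] and C4): 1 − (1 − 0.690735)(1 − 0.826959) = 0.946484
Series (C1, [0.946484], and C5): 0.748264 × 0.946484 × 0.970446 = 0.687289
Parallel ([0.687289] and C6): 1 − (1 − 0.687289)(1 − 0.852144) = 0.9538

0.9538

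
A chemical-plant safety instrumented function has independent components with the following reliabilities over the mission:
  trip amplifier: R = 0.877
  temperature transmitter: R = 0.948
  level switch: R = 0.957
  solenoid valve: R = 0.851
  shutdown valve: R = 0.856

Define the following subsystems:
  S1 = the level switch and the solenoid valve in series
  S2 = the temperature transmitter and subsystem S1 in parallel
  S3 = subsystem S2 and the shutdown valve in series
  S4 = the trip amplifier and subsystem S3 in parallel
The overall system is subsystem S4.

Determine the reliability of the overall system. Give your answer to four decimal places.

0.9813

Series (level switch and solenoid valve): 0.957000 × 0.851000 = 0.814407
Parallel (temperature transmitter and [0.814407]): 1 − (1 − 0.948000)(1 − 0.814407) = 0.990349
Series ([0.990349] and shutdown valve): 0.990349 × 0.856000 = 0.847739
Parallel (trip amplifier and [0.847739]): 1 − (1 − 0.877000)(1 − 0.847739) = 0.9813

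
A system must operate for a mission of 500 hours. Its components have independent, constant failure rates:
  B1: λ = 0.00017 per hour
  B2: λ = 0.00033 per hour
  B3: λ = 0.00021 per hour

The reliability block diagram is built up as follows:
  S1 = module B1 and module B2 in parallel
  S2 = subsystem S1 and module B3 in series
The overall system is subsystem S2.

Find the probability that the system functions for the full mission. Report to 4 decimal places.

0.8892

R(B1) = exp(−0.00017 × 500) = 0.918512
R(B2) = exp(−0.00033 × 500) = 0.847894
R(B3) = exp(−0.00021 × 500) = 0.900325
Parallel (B1 and B2): 1 − (1 − 0.918512)(1 − 0.847894) = 0.987605
Series ([0.987605] and B3): 0.987605 × 0.900325 = 0.8892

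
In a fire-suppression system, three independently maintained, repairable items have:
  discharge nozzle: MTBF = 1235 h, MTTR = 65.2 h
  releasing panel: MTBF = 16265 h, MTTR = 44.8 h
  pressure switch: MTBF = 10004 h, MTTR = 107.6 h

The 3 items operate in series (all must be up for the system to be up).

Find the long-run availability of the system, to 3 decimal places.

A(discharge nozzle) = MTBF/(MTBF+MTTR) = 1235/(1235+65.2) = 0.949854
A(releasing panel) = MTBF/(MTBF+MTTR) = 16265/(16265+44.8) = 0.997253
A(pressure switch) = MTBF/(MTBF+MTTR) = 10004/(10004+107.6) = 0.989359
Series availability: 0.949854 × 0.997253 × 0.989359 = 0.937

0.937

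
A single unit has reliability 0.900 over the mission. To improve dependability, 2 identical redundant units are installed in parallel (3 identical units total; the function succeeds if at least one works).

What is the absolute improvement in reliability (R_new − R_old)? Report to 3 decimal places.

R_before = 0.900
R_after = 1 − (1 − 0.900)^3 = 0.999
ΔR = 0.999 − 0.900 = 0.099

0.099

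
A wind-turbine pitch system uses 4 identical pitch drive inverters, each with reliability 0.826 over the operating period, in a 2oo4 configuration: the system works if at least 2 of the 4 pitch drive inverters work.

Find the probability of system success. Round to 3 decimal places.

0.982

R = Σ_{i=2}^{4} C(4,i) p^i (1−p)^{4−i} with p = 0.826
C(4,2)·0.826^2·0.174^2 = 0.12394
C(4,3)·0.826^3·0.174^1 = 0.39224
C(4,4)·0.826^4·0.174^0 = 0.46550
Sum = 0.982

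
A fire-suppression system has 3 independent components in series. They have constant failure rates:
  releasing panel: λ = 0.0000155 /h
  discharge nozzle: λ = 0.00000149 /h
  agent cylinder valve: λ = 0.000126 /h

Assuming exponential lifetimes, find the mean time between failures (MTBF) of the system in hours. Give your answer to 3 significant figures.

Series of exponential components: λ_sys = Σ λ_i
λ_sys = 0.0000155 + 0.00000149 + 0.000126 = 1.4299e-04 /h
MTBF = 1 / λ_sys = 6990 h

6990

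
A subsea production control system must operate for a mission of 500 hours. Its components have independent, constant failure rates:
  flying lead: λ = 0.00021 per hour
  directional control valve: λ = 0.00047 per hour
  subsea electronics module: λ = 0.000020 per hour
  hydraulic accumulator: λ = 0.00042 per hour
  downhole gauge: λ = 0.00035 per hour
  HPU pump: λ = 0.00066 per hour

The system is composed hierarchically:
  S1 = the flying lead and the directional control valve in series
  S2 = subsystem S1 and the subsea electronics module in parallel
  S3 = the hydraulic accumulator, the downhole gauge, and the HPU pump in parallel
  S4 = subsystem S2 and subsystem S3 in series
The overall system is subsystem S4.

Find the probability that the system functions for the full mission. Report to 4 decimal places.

R(flying lead) = exp(−0.00021 × 500) = 0.900325
R(directional control valve) = exp(−0.00047 × 500) = 0.790571
R(subsea electronics module) = exp(−0.000020 × 500) = 0.990050
R(hydraulic accumulator) = exp(−0.00042 × 500) = 0.810584
R(downhole gauge) = exp(−0.00035 × 500) = 0.839457
R(HPU pump) = exp(−0.00066 × 500) = 0.718924
Series (flying lead and directional control valve): 0.900325 × 0.790571 = 0.711771
Parallel ([0.711771] and subsea electronics module): 1 − (1 − 0.711771)(1 − 0.990050) = 0.997132
Parallel (hydraulic accumulator, downhole gauge, and HPU pump): 1 − (1 − 0.810584)(1 − 0.839457)(1 − 0.718924) = 0.991453
Series ([0.997132] and [0.991453]): 0.997132 × 0.991453 = 0.9886

0.9886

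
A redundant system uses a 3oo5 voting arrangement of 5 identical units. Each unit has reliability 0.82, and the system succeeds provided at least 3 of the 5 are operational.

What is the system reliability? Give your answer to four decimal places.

R = Σ_{i=3}^{5} C(5,i) p^i (1−p)^{5−i} with p = 0.82
C(5,3)·0.82^3·0.18^2 = 0.178643
C(5,4)·0.82^4·0.18^1 = 0.406910
C(5,5)·0.82^5·0.18^0 = 0.370740
Sum = 0.9563

0.9563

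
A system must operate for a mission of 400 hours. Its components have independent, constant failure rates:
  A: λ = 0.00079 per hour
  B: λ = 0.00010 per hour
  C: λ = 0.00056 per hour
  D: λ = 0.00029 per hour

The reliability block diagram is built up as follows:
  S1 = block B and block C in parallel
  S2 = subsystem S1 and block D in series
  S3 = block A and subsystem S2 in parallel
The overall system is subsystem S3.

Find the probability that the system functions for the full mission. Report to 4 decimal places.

0.9684

R(A) = exp(−0.00079 × 400) = 0.729059
R(B) = exp(−0.00010 × 400) = 0.960789
R(C) = exp(−0.00056 × 400) = 0.799315
R(D) = exp(−0.00029 × 400) = 0.890475
Parallel (B and C): 1 − (1 − 0.960789)(1 − 0.799315) = 0.992131
Series ([0.992131] and D): 0.992131 × 0.890475 = 0.883468
Parallel (A and [0.883468]): 1 − (1 − 0.729059)(1 − 0.883468) = 0.9684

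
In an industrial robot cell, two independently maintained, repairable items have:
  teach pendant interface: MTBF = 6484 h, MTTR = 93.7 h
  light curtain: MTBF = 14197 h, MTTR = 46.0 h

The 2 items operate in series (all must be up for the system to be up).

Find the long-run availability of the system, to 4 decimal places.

0.9826

A(teach pendant interface) = MTBF/(MTBF+MTTR) = 6484/(6484+93.7) = 0.985755
A(light curtain) = MTBF/(MTBF+MTTR) = 14197/(14197+46.0) = 0.996770
Series availability: 0.985755 × 0.996770 = 0.9826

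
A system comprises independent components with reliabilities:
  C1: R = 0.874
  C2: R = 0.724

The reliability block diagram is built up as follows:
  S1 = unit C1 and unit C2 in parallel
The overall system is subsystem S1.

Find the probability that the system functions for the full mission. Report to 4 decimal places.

Parallel (C1 and C2): 1 − (1 − 0.874000)(1 − 0.724000) = 0.9652

0.9652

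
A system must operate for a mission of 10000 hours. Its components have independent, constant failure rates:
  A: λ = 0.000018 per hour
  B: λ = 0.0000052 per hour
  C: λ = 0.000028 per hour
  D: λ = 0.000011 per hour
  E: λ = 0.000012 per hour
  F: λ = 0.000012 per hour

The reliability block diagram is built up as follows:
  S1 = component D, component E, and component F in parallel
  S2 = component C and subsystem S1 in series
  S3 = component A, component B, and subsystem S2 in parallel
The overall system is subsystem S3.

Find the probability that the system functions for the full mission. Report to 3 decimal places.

0.998

R(A) = exp(−0.000018 × 10000) = 0.83527
R(B) = exp(−0.0000052 × 10000) = 0.94933
R(C) = exp(−0.000028 × 10000) = 0.75578
R(D) = exp(−0.000011 × 10000) = 0.89583
R(E) = exp(−0.000012 × 10000) = 0.88692
R(F) = exp(−0.000012 × 10000) = 0.88692
Parallel (D, E, and F): 1 − (1 − 0.89583)(1 − 0.88692)(1 − 0.88692) = 0.99867
Series (C and [0.99867]): 0.75578 × 0.99867 = 0.75477
Parallel (A, B, and [0.75477]): 1 − (1 − 0.83527)(1 − 0.94933)(1 − 0.75477) = 0.998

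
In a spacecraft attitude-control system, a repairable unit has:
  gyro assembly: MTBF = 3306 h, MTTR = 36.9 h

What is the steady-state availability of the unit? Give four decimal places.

A(gyro assembly) = MTBF/(MTBF+MTTR) = 3306/(3306+36.9) = 0.9890

0.9890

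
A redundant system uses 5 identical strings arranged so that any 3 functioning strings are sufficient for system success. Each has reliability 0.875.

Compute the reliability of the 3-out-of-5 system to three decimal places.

0.984

R = Σ_{i=3}^{5} C(5,i) p^i (1−p)^{5−i} with p = 0.875
C(5,3)·0.875^3·0.125^2 = 0.10468
C(5,4)·0.875^4·0.125^1 = 0.36636
C(5,5)·0.875^5·0.125^0 = 0.51291
Sum = 0.984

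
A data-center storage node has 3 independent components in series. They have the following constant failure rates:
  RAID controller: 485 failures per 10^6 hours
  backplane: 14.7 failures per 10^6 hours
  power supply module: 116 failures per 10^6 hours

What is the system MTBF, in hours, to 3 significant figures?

1620

Series of exponential components: λ_sys = Σ λ_i
λ_sys = 0.000485 + 0.0000147 + 0.000116 = 6.1570e-04 /h
MTBF = 1 / λ_sys = 1620 h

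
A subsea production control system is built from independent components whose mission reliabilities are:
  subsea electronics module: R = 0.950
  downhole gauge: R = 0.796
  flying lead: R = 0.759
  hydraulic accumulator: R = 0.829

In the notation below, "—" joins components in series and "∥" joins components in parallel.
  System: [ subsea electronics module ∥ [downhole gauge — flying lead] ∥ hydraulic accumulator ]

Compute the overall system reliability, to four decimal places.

Series (downhole gauge and flying lead): 0.796000 × 0.759000 = 0.604164
Parallel (subsea electronics module, [0.604164], and hydraulic accumulator): 1 − (1 − 0.950000)(1 − 0.604164)(1 − 0.829000) = 0.9966

0.9966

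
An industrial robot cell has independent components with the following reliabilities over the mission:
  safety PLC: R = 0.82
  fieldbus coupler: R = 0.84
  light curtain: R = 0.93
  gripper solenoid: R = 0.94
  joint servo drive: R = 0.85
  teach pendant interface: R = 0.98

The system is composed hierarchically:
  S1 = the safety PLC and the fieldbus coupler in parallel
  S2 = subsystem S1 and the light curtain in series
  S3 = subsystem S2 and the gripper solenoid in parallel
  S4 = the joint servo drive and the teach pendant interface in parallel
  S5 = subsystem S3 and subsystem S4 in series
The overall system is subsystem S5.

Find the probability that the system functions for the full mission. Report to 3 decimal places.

0.991

Parallel (safety PLC and fieldbus coupler): 1 − (1 − 0.82000)(1 − 0.84000) = 0.97120
Series ([0.97120] and light curtain): 0.97120 × 0.93000 = 0.90322
Parallel ([0.90322] and gripper solenoid): 1 − (1 − 0.90322)(1 − 0.94000) = 0.99419
Parallel (joint servo drive and teach pendant interface): 1 − (1 − 0.85000)(1 − 0.98000) = 0.99700
Series ([0.99419] and [0.99700]): 0.99419 × 0.99700 = 0.991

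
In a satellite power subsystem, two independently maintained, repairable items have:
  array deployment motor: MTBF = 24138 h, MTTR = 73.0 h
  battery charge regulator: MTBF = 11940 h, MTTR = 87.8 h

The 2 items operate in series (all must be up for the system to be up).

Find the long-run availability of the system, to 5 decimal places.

A(array deployment motor) = MTBF/(MTBF+MTTR) = 24138/(24138+73.0) = 0.996985
A(battery charge regulator) = MTBF/(MTBF+MTTR) = 11940/(11940+87.8) = 0.992700
Series availability: 0.996985 × 0.992700 = 0.98971

0.98971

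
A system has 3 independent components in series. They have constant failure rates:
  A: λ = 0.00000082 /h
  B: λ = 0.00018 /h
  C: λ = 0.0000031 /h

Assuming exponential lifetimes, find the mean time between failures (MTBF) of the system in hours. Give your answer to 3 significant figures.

Series of exponential components: λ_sys = Σ λ_i
λ_sys = 0.00000082 + 0.00018 + 0.0000031 = 1.8392e-04 /h
MTBF = 1 / λ_sys = 5440 h

5440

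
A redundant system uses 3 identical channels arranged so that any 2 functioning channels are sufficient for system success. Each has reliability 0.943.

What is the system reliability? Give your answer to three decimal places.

0.991

R = Σ_{i=2}^{3} C(3,i) p^i (1−p)^{3−i} with p = 0.943
C(3,2)·0.943^2·0.057^1 = 0.15206
C(3,3)·0.943^3·0.057^0 = 0.83856
Sum = 0.991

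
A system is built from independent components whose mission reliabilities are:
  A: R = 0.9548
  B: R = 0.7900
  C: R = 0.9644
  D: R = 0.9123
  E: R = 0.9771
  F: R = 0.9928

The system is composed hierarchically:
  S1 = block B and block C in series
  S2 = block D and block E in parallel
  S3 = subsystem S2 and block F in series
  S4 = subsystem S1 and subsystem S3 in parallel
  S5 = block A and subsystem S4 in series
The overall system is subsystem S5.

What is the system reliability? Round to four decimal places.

0.9527

Series (B and C): 0.790000 × 0.964400 = 0.761876
Parallel (D and E): 1 − (1 − 0.912300)(1 − 0.977100) = 0.997992
Series ([0.997992] and F): 0.997992 × 0.992800 = 0.990806
Parallel ([0.761876] and [0.990806]): 1 − (1 − 0.761876)(1 − 0.990806) = 0.997811
Series (A and [0.997811]): 0.954800 × 0.997811 = 0.9527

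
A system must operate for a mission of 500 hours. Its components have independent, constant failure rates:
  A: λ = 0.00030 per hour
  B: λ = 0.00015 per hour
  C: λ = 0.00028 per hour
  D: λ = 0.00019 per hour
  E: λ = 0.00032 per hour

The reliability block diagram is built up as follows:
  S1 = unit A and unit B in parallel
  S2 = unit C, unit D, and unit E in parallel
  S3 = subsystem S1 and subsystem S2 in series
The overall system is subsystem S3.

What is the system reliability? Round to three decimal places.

R(A) = exp(−0.00030 × 500) = 0.86071
R(B) = exp(−0.00015 × 500) = 0.92774
R(C) = exp(−0.00028 × 500) = 0.86936
R(D) = exp(−0.00019 × 500) = 0.90937
R(E) = exp(−0.00032 × 500) = 0.85214
Parallel (A and B): 1 − (1 − 0.86071)(1 − 0.92774) = 0.98993
Parallel (C, D, and E): 1 − (1 − 0.86936)(1 − 0.90937)(1 − 0.85214) = 0.99825
Series ([0.98993] and [0.99825]): 0.98993 × 0.99825 = 0.988

0.988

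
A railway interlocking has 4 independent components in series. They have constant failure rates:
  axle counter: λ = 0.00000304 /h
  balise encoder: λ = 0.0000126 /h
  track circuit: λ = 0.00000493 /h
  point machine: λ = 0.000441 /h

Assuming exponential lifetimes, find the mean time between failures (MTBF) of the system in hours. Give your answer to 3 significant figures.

2170

Series of exponential components: λ_sys = Σ λ_i
λ_sys = 0.00000304 + 0.0000126 + 0.00000493 + 0.000441 = 4.6157e-04 /h
MTBF = 1 / λ_sys = 2170 h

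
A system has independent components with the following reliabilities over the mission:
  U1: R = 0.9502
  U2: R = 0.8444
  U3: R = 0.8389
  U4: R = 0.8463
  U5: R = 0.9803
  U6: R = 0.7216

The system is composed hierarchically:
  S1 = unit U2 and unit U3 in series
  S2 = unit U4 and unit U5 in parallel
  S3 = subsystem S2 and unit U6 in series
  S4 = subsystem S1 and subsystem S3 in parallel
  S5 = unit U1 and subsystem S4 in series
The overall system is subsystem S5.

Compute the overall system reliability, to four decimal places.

Series (U2 and U3): 0.844400 × 0.838900 = 0.708367
Parallel (U4 and U5): 1 − (1 − 0.846300)(1 − 0.980300) = 0.996972
Series ([0.996972] and U6): 0.996972 × 0.721600 = 0.719415
Parallel ([0.708367] and [0.719415]): 1 − (1 − 0.708367)(1 − 0.719415) = 0.918172
Series (U1 and [0.918172]): 0.950200 × 0.918172 = 0.8724

0.8724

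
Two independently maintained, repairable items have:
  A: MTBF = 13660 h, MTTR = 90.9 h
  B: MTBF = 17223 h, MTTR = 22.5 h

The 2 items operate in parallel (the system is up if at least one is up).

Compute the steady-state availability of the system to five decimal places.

A(A) = MTBF/(MTBF+MTTR) = 13660/(13660+90.9) = 0.993390
A(B) = MTBF/(MTBF+MTTR) = 17223/(17223+22.5) = 0.998695
Parallel availability: 1 − (1 − 0.993390)(1 − 0.998695) = 0.99999

0.99999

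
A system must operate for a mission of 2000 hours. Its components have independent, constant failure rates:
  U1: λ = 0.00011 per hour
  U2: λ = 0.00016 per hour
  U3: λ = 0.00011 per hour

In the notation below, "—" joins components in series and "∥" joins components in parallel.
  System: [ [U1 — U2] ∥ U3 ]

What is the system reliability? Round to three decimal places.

0.918

R(U1) = exp(−0.00011 × 2000) = 0.80252
R(U2) = exp(−0.00016 × 2000) = 0.72615
R(U3) = exp(−0.00011 × 2000) = 0.80252
Series (U1 and U2): 0.80252 × 0.72615 = 0.58275
Parallel ([0.58275] and U3): 1 − (1 − 0.58275)(1 − 0.80252) = 0.918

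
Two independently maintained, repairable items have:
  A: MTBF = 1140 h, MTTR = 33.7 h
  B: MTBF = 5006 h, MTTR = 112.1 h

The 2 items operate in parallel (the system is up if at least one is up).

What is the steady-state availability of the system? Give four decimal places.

A(A) = MTBF/(MTBF+MTTR) = 1140/(1140+33.7) = 0.971287
A(B) = MTBF/(MTBF+MTTR) = 5006/(5006+112.1) = 0.978097
Parallel availability: 1 − (1 − 0.971287)(1 − 0.978097) = 0.9994

0.9994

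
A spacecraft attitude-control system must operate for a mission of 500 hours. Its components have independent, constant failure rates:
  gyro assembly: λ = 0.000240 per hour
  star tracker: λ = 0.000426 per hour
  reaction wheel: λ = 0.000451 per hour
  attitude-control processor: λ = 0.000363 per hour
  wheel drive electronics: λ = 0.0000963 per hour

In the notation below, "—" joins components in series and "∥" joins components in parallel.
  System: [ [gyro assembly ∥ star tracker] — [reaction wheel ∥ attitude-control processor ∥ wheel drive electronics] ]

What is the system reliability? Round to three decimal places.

0.977

R(gyro assembly) = exp(−0.000240 × 500) = 0.88692
R(star tracker) = exp(−0.000426 × 500) = 0.80816
R(reaction wheel) = exp(−0.000451 × 500) = 0.79812
R(attitude-control processor) = exp(−0.000363 × 500) = 0.83402
R(wheel drive electronics) = exp(−0.0000963 × 500) = 0.95299
Parallel (gyro assembly and star tracker): 1 − (1 − 0.88692)(1 − 0.80816) = 0.97831
Parallel (reaction wheel, attitude-control processor, and wheel drive electronics): 1 − (1 − 0.79812)(1 − 0.83402)(1 − 0.95299) = 0.99842
Series ([0.97831] and [0.99842]): 0.97831 × 0.99842 = 0.977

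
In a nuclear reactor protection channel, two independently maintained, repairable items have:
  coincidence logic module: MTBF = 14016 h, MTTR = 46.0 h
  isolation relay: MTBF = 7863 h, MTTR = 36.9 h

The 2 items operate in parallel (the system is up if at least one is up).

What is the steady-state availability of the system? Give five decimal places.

A(coincidence logic module) = MTBF/(MTBF+MTTR) = 14016/(14016+46.0) = 0.996729
A(isolation relay) = MTBF/(MTBF+MTTR) = 7863/(7863+36.9) = 0.995329
Parallel availability: 1 − (1 − 0.996729)(1 − 0.995329) = 0.99998

0.99998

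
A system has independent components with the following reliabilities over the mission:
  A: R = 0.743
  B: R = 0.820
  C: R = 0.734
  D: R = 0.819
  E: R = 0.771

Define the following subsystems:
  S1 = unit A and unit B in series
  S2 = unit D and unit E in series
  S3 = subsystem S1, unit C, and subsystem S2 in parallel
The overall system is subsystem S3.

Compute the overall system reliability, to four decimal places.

0.9617

Series (A and B): 0.743000 × 0.820000 = 0.609260
Series (D and E): 0.819000 × 0.771000 = 0.631449
Parallel ([0.609260], C, and [0.631449]): 1 − (1 − 0.609260)(1 − 0.734000)(1 − 0.631449) = 0.9617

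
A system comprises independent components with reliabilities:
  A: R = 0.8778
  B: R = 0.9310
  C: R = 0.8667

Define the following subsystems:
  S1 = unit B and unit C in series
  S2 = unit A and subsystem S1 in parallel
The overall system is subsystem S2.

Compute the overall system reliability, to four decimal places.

Series (B and C): 0.931000 × 0.866700 = 0.806898
Parallel (A and [0.806898]): 1 − (1 − 0.877800)(1 − 0.806898) = 0.9764

0.9764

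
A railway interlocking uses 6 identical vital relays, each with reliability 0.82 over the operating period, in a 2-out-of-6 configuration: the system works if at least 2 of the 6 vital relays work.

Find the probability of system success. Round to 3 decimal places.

0.999

R = Σ_{i=2}^{6} C(6,i) p^i (1−p)^{6−i} with p = 0.82
C(6,2)·0.82^2·0.18^4 = 0.01059
C(6,3)·0.82^3·0.18^3 = 0.06431
C(6,4)·0.82^4·0.18^2 = 0.21973
C(6,5)·0.82^5·0.18^1 = 0.40040
C(6,6)·0.82^6·0.18^0 = 0.30401
Sum = 0.999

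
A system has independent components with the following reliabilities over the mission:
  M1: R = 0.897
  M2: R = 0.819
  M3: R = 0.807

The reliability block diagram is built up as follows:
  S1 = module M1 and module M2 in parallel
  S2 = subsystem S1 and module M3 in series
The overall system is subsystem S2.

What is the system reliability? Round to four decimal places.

0.7920

Parallel (M1 and M2): 1 − (1 − 0.897000)(1 − 0.819000) = 0.981357
Series ([0.981357] and M3): 0.981357 × 0.807000 = 0.7920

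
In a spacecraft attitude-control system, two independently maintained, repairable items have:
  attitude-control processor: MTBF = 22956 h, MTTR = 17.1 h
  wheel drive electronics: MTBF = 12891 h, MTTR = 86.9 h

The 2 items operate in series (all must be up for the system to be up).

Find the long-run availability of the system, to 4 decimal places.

0.9926

A(attitude-control processor) = MTBF/(MTBF+MTTR) = 22956/(22956+17.1) = 0.999256
A(wheel drive electronics) = MTBF/(MTBF+MTTR) = 12891/(12891+86.9) = 0.993304
Series availability: 0.999256 × 0.993304 = 0.9926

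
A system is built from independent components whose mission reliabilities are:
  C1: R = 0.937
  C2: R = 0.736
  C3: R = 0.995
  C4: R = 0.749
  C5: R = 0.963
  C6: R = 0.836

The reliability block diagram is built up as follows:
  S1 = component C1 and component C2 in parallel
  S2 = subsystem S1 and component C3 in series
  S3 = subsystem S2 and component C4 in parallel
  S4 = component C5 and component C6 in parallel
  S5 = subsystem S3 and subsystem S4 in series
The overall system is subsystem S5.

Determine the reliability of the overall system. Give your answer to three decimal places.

0.989

Parallel (C1 and C2): 1 − (1 − 0.93700)(1 − 0.73600) = 0.98337
Series ([0.98337] and C3): 0.98337 × 0.99500 = 0.97845
Parallel ([0.97845] and C4): 1 − (1 − 0.97845)(1 − 0.74900) = 0.99459
Parallel (C5 and C6): 1 − (1 − 0.96300)(1 − 0.83600) = 0.99393
Series ([0.99459] and [0.99393]): 0.99459 × 0.99393 = 0.989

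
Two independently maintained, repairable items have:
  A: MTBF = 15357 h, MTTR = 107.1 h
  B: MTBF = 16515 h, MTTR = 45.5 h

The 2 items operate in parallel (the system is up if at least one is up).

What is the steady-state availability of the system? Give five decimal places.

A(A) = MTBF/(MTBF+MTTR) = 15357/(15357+107.1) = 0.993074
A(B) = MTBF/(MTBF+MTTR) = 16515/(16515+45.5) = 0.997252
Parallel availability: 1 − (1 − 0.993074)(1 − 0.997252) = 0.99998

0.99998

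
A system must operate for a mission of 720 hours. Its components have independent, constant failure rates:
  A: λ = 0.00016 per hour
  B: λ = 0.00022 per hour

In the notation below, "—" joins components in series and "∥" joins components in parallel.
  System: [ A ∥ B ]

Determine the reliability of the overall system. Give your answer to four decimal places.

0.9841

R(A) = exp(−0.00016 × 720) = 0.891188
R(B) = exp(−0.00022 × 720) = 0.853508
Parallel (A and B): 1 − (1 − 0.891188)(1 − 0.853508) = 0.9841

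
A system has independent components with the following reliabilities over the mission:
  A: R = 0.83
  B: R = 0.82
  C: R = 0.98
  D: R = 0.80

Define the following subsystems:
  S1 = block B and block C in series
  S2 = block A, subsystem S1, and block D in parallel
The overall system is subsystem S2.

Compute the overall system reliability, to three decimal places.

Series (B and C): 0.82000 × 0.98000 = 0.80360
Parallel (A, [0.80360], and D): 1 − (1 − 0.83000)(1 − 0.80360)(1 − 0.80000) = 0.993

0.993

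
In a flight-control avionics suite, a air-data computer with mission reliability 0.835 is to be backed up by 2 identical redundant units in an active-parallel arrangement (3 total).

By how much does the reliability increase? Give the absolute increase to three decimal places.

R_before = 0.835
R_after = 1 − (1 − 0.835)^3 = 0.996
ΔR = 0.996 − 0.835 = 0.161

0.161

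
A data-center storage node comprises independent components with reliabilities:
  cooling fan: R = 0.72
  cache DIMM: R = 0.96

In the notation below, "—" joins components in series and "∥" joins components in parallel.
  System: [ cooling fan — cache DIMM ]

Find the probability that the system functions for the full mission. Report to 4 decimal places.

Series (cooling fan and cache DIMM): 0.720000 × 0.960000 = 0.6912

0.6912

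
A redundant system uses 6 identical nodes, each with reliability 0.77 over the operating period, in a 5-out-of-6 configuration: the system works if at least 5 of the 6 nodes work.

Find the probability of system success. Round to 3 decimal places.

0.582

R = Σ_{i=5}^{6} C(6,i) p^i (1−p)^{6−i} with p = 0.77
C(6,5)·0.77^5·0.23^1 = 0.37354
C(6,6)·0.77^6·0.23^0 = 0.20842
Sum = 0.582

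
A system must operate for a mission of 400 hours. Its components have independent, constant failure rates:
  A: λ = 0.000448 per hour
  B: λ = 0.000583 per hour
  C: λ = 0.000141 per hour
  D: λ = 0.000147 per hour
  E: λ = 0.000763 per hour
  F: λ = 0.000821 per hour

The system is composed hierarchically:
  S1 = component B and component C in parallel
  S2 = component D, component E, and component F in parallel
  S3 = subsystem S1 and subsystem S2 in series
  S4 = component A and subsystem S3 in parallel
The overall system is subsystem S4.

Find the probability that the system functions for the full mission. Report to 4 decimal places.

R(A) = exp(−0.000448 × 400) = 0.835939
R(B) = exp(−0.000583 × 400) = 0.791995
R(C) = exp(−0.000141 × 400) = 0.945161
R(D) = exp(−0.000147 × 400) = 0.942895
R(E) = exp(−0.000763 × 400) = 0.736976
R(F) = exp(−0.000821 × 400) = 0.720075
Parallel (B and C): 1 − (1 − 0.791995)(1 − 0.945161) = 0.988593
Parallel (D, E, and F): 1 − (1 − 0.942895)(1 − 0.736976)(1 − 0.720075) = 0.995796
Series ([0.988593] and [0.995796]): 0.988593 × 0.995796 = 0.984437
Parallel (A and [0.984437]): 1 − (1 − 0.835939)(1 − 0.984437) = 0.9974

0.9974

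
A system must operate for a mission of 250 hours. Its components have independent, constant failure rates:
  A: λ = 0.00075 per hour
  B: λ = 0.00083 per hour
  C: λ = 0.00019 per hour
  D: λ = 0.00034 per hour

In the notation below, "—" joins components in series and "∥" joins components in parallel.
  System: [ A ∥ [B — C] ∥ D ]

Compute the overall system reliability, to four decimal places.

0.9969

R(A) = exp(−0.00075 × 250) = 0.829029
R(B) = exp(−0.00083 × 250) = 0.812613
R(C) = exp(−0.00019 × 250) = 0.953610
R(D) = exp(−0.00034 × 250) = 0.918512
Series (B and C): 0.812613 × 0.953610 = 0.774916
Parallel (A, [0.774916], and D): 1 − (1 − 0.829029)(1 − 0.774916)(1 − 0.918512) = 0.9969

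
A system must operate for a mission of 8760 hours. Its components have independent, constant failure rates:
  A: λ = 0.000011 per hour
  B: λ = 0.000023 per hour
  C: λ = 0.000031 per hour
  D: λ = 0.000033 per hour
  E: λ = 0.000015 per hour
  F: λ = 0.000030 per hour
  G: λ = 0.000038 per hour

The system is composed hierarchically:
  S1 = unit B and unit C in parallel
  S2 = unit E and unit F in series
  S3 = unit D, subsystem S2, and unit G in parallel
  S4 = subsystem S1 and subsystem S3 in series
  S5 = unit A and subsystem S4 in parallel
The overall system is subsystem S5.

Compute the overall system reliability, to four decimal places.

0.9940

R(A) = exp(−0.000011 × 8760) = 0.908137
R(B) = exp(−0.000023 × 8760) = 0.817520
R(C) = exp(−0.000031 × 8760) = 0.762190
R(D) = exp(−0.000033 × 8760) = 0.748952
R(E) = exp(−0.000015 × 8760) = 0.876867
R(F) = exp(−0.000030 × 8760) = 0.768896
R(G) = exp(−0.000038 × 8760) = 0.716856
Parallel (B and C): 1 − (1 − 0.817520)(1 − 0.762190) = 0.956604
Series (E and F): 0.876867 × 0.768896 = 0.674220
Parallel (D, [0.674220], and G): 1 − (1 − 0.748952)(1 − 0.674220)(1 − 0.716856) = 0.976843
Series ([0.956604] and [0.976843]): 0.956604 × 0.976843 = 0.934452
Parallel (A and [0.934452]): 1 − (1 − 0.908137)(1 − 0.934452) = 0.9940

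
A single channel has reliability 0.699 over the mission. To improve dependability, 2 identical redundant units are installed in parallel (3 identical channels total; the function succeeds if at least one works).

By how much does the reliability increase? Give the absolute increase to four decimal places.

R_before = 0.699
R_after = 1 − (1 − 0.699)^3 = 0.9727
ΔR = 0.9727 − 0.699 = 0.2737

0.2737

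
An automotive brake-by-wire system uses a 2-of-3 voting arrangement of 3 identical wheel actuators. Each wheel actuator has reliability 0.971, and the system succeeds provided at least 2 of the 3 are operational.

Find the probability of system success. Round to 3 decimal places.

R = Σ_{i=2}^{3} C(3,i) p^i (1−p)^{3−i} with p = 0.971
C(3,2)·0.971^2·0.029^1 = 0.08203
C(3,3)·0.971^3·0.029^0 = 0.91550
Sum = 0.998

0.998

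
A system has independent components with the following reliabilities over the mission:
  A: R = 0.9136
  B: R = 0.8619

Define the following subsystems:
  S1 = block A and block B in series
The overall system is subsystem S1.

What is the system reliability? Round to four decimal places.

Series (A and B): 0.913600 × 0.861900 = 0.7874

0.7874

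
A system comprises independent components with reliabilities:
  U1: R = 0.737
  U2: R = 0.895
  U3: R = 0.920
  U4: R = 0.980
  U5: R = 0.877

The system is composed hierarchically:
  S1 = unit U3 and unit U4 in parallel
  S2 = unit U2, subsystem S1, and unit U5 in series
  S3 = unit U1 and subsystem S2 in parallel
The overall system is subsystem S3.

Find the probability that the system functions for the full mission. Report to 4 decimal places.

0.9431

Parallel (U3 and U4): 1 − (1 − 0.920000)(1 − 0.980000) = 0.998400
Series (U2, [0.998400], and U5): 0.895000 × 0.998400 × 0.877000 = 0.783659
Parallel (U1 and [0.783659]): 1 − (1 − 0.737000)(1 − 0.783659) = 0.9431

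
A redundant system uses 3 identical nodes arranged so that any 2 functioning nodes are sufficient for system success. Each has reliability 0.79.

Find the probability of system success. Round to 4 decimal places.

R = Σ_{i=2}^{3} C(3,i) p^i (1−p)^{3−i} with p = 0.79
C(3,2)·0.79^2·0.21^1 = 0.393183
C(3,3)·0.79^3·0.21^0 = 0.493039
Sum = 0.8862

0.8862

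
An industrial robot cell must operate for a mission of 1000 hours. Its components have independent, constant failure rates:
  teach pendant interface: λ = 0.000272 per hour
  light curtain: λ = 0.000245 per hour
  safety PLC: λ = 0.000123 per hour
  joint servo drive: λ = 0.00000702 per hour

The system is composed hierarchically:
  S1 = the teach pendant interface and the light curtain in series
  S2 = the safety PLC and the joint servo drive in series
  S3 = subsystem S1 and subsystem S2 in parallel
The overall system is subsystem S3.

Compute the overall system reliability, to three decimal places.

0.951

R(teach pendant interface) = exp(−0.000272 × 1000) = 0.76185
R(light curtain) = exp(−0.000245 × 1000) = 0.78270
R(safety PLC) = exp(−0.000123 × 1000) = 0.88426
R(joint servo drive) = exp(−0.00000702 × 1000) = 0.99300
Series (teach pendant interface and light curtain): 0.76185 × 0.78270 = 0.59630
Series (safety PLC and joint servo drive): 0.88426 × 0.99300 = 0.87807
Parallel ([0.59630] and [0.87807]): 1 − (1 − 0.59630)(1 − 0.87807) = 0.951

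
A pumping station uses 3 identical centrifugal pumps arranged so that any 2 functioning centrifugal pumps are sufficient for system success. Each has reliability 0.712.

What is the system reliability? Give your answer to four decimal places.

R = Σ_{i=2}^{3} C(3,i) p^i (1−p)^{3−i} with p = 0.712
C(3,2)·0.712^2·0.288^1 = 0.438000
C(3,3)·0.712^3·0.288^0 = 0.360944
Sum = 0.7989

0.7989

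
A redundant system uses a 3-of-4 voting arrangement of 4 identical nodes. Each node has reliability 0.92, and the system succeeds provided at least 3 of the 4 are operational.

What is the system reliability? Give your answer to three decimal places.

R = Σ_{i=3}^{4} C(4,i) p^i (1−p)^{4−i} with p = 0.92
C(4,3)·0.92^3·0.08^1 = 0.24918
C(4,4)·0.92^4·0.08^0 = 0.71639
Sum = 0.966

0.966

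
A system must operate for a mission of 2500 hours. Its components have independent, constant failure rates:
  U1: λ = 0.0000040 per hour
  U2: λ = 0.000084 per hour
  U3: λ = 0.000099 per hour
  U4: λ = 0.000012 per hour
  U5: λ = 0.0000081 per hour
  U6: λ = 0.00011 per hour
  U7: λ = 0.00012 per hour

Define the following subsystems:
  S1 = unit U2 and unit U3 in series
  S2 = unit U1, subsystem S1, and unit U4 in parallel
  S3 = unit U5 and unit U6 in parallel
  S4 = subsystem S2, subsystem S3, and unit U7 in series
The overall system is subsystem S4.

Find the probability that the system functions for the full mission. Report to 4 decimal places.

R(U1) = exp(−0.0000040 × 2500) = 0.990050
R(U2) = exp(−0.000084 × 2500) = 0.810584
R(U3) = exp(−0.000099 × 2500) = 0.780750
R(U4) = exp(−0.000012 × 2500) = 0.970446
R(U5) = exp(−0.0000081 × 2500) = 0.979954
R(U6) = exp(−0.00011 × 2500) = 0.759572
R(U7) = exp(−0.00012 × 2500) = 0.740818
Series (U2 and U3): 0.810584 × 0.780750 = 0.632863
Parallel (U1, [0.632863], and U4): 1 − (1 − 0.990050)(1 − 0.632863)(1 − 0.970446) = 0.999892
Parallel (U5 and U6): 1 − (1 − 0.979954)(1 − 0.759572) = 0.995180
Series ([0.999892], [0.995180], and U7): 0.999892 × 0.995180 × 0.740818 = 0.7372

0.7372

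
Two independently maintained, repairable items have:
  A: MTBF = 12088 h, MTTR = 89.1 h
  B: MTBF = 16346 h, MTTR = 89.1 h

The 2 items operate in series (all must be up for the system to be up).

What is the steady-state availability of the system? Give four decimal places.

0.9873

A(A) = MTBF/(MTBF+MTTR) = 12088/(12088+89.1) = 0.992683
A(B) = MTBF/(MTBF+MTTR) = 16346/(16346+89.1) = 0.994579
Series availability: 0.992683 × 0.994579 = 0.9873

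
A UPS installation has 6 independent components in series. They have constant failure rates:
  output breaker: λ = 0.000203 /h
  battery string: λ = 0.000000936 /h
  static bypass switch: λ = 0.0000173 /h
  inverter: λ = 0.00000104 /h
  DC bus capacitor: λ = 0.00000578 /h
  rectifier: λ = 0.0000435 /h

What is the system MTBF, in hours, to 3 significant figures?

3680

Series of exponential components: λ_sys = Σ λ_i
λ_sys = 0.000203 + 0.000000936 + 0.0000173 + 0.00000104 + 0.00000578 + 0.0000435 = 2.7156e-04 /h
MTBF = 1 / λ_sys = 3680 h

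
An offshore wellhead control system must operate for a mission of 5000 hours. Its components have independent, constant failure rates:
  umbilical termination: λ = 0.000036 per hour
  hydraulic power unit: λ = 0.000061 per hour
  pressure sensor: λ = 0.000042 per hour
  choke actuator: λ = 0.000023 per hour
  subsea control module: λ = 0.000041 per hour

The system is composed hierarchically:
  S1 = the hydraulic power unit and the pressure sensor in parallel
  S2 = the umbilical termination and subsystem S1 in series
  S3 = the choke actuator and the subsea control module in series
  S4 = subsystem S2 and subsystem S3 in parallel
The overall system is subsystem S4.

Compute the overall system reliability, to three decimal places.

0.943

R(umbilical termination) = exp(−0.000036 × 5000) = 0.83527
R(hydraulic power unit) = exp(−0.000061 × 5000) = 0.73712
R(pressure sensor) = exp(−0.000042 × 5000) = 0.81058
R(choke actuator) = exp(−0.000023 × 5000) = 0.89137
R(subsea control module) = exp(−0.000041 × 5000) = 0.81465
Parallel (hydraulic power unit and pressure sensor): 1 − (1 − 0.73712)(1 − 0.81058) = 0.95021
Series (umbilical termination and [0.95021]): 0.83527 × 0.95021 = 0.79368
Series (choke actuator and subsea control module): 0.89137 × 0.81465 = 0.72615
Parallel ([0.79368] and [0.72615]): 1 − (1 − 0.79368)(1 − 0.72615) = 0.943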